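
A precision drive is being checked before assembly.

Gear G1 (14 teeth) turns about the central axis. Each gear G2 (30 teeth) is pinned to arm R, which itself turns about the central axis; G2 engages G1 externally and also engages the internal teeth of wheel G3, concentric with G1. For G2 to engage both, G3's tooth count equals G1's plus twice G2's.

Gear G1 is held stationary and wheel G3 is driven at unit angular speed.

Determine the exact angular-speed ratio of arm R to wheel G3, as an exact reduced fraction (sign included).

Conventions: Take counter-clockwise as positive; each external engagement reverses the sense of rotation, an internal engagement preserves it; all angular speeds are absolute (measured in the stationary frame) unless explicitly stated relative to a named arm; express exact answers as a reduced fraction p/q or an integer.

37/44

class = planetary set [G3 = 14+2·30 = 74; Willis about the carrier]
ring teeth: 14 + 2·30 = 74
14(ω_sun−ω_arm) = −74(ω_ring−ω_arm),  ω_sun = 0, ω_ring = 1
14(0−ω_arm) = −74(1−ω_arm)  ⇒  88·ω_arm = 74  ⇒  ω_arm = 37/44
ω_out/ω_in = 37/44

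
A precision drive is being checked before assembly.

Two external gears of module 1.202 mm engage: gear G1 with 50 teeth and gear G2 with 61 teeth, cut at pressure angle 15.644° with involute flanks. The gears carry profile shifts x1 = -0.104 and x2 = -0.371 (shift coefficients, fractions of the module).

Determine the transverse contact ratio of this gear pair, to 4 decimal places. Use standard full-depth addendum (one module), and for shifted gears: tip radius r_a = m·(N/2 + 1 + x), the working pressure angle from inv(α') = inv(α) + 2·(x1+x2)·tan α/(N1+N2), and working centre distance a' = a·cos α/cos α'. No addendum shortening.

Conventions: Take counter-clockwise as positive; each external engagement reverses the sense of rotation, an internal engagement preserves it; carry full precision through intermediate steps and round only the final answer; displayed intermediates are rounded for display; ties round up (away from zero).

recognized (one external pair, fixed centres): single-mesh tooth geometry, m = 1.202, N1 = 50, N2 = 61
base radii: r_b1 = 28.936821, r_b2 = 35.302921
tip radii: r_a1 = 31.126992, r_a2 = 37.417058
inv(α') = inv(15.644°) + 2·(-0.104-0.371)·tan α/(50+61) = 0.00459702  ⇒  α' = 13.63547°
a' = a·cos α / cos α' = 66.7110·cos 15.644°/cos 13.63547° = 66.102835
action lengths: √(r_a1²−r_b1²) = 11.469526, √(r_a2²−r_b2²) = 12.399192
base pitch p_b = π·m·cos α = 3.636308
CR = (11.469526 + 12.399192 − 66.102835·sin 13.63547°)/3.636308 = 2.278515
contact ratio ≈ 2.2785

2.2785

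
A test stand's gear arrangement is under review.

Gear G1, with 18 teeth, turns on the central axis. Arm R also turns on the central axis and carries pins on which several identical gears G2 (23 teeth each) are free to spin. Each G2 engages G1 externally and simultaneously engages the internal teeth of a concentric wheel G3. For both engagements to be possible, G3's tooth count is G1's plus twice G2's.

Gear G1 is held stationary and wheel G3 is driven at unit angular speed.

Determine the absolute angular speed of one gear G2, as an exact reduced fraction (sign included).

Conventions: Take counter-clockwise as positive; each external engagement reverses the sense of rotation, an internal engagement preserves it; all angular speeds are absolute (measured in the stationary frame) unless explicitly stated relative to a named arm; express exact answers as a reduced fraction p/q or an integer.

32/23

topology: planetary set — G1 18T / G2 23T / G3 64T, arm = carrier (Willis)
ring teeth: 18 + 2·23 = 64
18(ω_sun−ω_arm) = −64(ω_ring−ω_arm),  ω_sun = 0, ω_ring = 1
18(0−ω_arm) = −64(1−ω_arm)  ⇒  82·ω_arm = 64  ⇒  ω_arm = 32/41
sun–planet mesh: 18·(0−32/41) = −23·(ω_p−ω_arm)  ⇒  ω_p−ω_arm = 576/943
ω_p = 32/41 + 576/943 = 32/23
exact speed ratio = 32/23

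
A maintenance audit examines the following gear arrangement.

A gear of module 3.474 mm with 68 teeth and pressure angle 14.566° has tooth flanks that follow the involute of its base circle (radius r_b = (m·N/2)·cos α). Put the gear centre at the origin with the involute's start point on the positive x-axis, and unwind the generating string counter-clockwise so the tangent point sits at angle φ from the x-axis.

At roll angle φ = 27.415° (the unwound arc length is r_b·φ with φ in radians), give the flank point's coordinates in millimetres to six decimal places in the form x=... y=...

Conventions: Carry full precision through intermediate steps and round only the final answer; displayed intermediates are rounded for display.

single-mesh involute tooth geometry (68T wheel at module 3.474)
pitch radius r_p = m·N/2 = 3.474·68/2 = 118.116000
base radius r_b = r_p·cos α = 118.116000·cos 14.566° = 114.319584
roll angle φ = 27.415° = 0.47848201 rad
x = r_b·(cos φ + φ·sin φ) = 126.666488
y = r_b·(sin φ − φ·cos φ) = 4.079628

x=126.666488 y=4.079628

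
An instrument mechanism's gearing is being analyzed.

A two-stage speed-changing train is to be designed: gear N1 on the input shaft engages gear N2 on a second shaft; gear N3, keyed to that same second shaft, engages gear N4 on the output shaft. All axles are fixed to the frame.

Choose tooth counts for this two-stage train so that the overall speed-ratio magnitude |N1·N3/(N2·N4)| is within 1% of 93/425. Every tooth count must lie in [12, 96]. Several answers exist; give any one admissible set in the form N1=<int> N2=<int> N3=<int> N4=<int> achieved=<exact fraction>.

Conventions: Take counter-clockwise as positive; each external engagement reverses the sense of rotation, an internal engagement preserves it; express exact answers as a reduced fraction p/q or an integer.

N1=12 N2=20 N3=31 N4=85 achieved=93/425

class = fixed-axis compound train [2-stage, 93/425 wanted]
target = 93/425 in lowest terms: an exact hit needs N1·N3 = k·93 and N2·N4 = k·425 for one integer k, every count in [12, 96]; additionally prefer no 1:1 stage (N1 ≠ N2, N3 ≠ N4)
k = 1…3: no 1:1-free in-range split of k·93 and k·425 into factor pairs; take k = 4
k = 4: N1·N3 = 372 = 12·31, N2·N4 = 1700 = 20·85
achieved = 12·31/(20·85) = 93/425; |achieved − target| = 0 ≤ 93/42500 ✓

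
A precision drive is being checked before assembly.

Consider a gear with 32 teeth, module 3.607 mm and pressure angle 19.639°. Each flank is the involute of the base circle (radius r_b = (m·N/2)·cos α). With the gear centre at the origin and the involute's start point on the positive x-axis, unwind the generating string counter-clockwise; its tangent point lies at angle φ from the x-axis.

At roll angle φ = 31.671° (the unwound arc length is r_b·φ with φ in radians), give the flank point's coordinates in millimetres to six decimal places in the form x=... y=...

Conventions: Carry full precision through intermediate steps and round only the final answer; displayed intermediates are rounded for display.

topology: single-mesh involute geometry — m = 3.607, N = 32
pitch radius r_p = m·N/2 = 3.607·32/2 = 57.712000
base radius r_b = r_p·cos α = 57.712000·cos 19.639° = 54.354829
roll angle φ = 31.671° = 0.55276323 rad
x = r_b·(cos φ + φ·sin φ) = 62.035183
y = r_b·(sin φ − φ·cos φ) = 2.967605

x=62.035183 y=2.967605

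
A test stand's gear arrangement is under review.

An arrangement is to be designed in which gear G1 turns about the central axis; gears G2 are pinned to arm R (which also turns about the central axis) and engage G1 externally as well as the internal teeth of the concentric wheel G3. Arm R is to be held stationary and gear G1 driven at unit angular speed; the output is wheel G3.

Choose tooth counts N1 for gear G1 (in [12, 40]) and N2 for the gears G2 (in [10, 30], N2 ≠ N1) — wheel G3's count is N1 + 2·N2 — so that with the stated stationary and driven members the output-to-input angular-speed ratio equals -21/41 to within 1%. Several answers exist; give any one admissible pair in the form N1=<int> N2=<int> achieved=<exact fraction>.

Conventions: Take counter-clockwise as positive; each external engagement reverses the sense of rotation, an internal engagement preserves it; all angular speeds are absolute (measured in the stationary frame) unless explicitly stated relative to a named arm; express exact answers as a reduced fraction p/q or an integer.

topology: planetary set — design target -21/41, arm = carrier (Willis)
Willis with ω_arm = 0: ω_ring/ω_sun = −N1/N3; set equal to -21/41  ⇒  N3/N1 = −1/(-21/41) = 41/21
N3 = N1 + 2·N2  ⇒  N2/N1 = (N3/N1 − 1)/2 = (41/21 − 1)/2 = 10/21
smallest multiple with N1 ≥ 12 and N2 ≥ 10: k = 1  ⇒  N1 = 1·21 = 21, N2 = 1·10 = 10 (N1 ≤ 40, N2 ≤ 30, N2 ≠ N1 ✓), N3 = 21 + 2·10 = 41
check: −N1/N3 with N1 = 21, N3 = 41 gives -21/41; |achieved − target| = 0 ≤ 21/4100 ✓

N1=21 N2=10 achieved=-21/41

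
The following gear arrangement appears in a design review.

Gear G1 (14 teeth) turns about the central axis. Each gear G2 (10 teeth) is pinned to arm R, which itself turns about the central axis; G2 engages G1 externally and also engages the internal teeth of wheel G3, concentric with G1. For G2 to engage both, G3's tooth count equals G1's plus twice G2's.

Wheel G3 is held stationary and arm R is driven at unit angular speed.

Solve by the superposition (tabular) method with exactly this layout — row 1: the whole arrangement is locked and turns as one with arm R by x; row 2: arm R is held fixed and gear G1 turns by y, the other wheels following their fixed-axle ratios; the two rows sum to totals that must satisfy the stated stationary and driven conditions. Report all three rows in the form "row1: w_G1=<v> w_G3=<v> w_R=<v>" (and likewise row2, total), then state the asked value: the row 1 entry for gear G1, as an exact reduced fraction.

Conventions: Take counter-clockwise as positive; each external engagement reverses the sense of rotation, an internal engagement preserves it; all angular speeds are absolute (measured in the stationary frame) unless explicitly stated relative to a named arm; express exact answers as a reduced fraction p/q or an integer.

row1: w_G1=1 w_G3=1 w_R=1
row2: w_G1=17/7 w_G3=-1 w_R=0
total: w_G1=24/7 w_G3=0 w_R=1
asked value: 1

topology: planetary set — G1 14T / G2 10T / G3 34T, arm = carrier (Willis)
row 1 — lock + rotate with arm: ω_sun = ω_ring = ω_arm = x
superposition row 2 [arm held]: sun y, ring −(14/34)·y, arm 0
boundary: total ω_ring = x − (14/34)·y = 0 and total ω_arm = x = 1  ⇒  y = 17/7, x = 1
row 2 ring = −(14/34)·17/7 = -1
totals (row 1 + row 2): sun 1 + 17/7 = 24/7, ring 1 + (-1) = 0, arm 1 + 0 = 1
asked cell (row1, sun) = 1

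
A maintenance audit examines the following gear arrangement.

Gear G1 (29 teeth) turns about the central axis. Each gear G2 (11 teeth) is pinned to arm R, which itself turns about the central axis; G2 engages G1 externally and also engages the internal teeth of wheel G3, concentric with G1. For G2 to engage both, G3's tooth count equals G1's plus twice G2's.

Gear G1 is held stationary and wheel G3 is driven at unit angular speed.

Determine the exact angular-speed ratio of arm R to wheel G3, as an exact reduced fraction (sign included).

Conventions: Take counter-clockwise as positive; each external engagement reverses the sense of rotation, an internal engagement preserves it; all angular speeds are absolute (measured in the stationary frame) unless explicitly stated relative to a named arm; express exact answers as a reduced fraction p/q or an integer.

topology: planetary set — G1 29T / G2 11T / G3 51T, arm = carrier (Willis)
ring teeth: 29 + 2·11 = 51
29(ω_sun−ω_arm) = −51(ω_ring−ω_arm),  ω_sun = 0, ω_ring = 1
29(0−ω_arm) = −51(1−ω_arm)  ⇒  80·ω_arm = 51  ⇒  ω_arm = 51/80
ω_out/ω_in = 51/80

51/80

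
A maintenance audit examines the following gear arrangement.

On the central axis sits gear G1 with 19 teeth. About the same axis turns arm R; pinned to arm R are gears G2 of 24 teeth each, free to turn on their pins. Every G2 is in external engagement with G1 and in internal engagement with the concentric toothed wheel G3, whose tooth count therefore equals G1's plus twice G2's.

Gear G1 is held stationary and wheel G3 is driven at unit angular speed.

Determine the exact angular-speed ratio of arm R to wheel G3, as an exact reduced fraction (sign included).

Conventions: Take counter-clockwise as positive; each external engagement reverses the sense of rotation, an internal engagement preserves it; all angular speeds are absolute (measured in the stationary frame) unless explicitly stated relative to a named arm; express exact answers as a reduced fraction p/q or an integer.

67/86

recognized (axles ride arm R): planetary set, 19/24/67 teeth
ring teeth: 19 + 2·24 = 67
19(ω_sun−ω_arm) = −67(ω_ring−ω_arm),  ω_sun = 0, ω_ring = 1
19(0−ω_arm) = −67(1−ω_arm)  ⇒  86·ω_arm = 67  ⇒  ω_arm = 67/86
ω_out/ω_in = 67/86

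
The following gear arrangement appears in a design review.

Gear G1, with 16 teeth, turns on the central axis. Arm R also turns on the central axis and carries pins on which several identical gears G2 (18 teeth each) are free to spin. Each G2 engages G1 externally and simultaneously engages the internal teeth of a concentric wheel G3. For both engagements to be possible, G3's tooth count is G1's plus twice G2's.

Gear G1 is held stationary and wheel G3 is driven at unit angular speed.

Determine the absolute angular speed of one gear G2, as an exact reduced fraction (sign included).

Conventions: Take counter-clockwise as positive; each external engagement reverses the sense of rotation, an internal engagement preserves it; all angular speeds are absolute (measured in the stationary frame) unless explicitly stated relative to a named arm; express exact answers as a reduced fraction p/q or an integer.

13/9

topology: planetary set — G1 16T / G2 18T / G3 52T, arm = carrier (Willis)
ring teeth: 16 + 2·18 = 52
16(ω_sun−ω_arm) = −52(ω_ring−ω_arm),  ω_sun = 0, ω_ring = 1
16(0−ω_arm) = −52(1−ω_arm)  ⇒  68·ω_arm = 52  ⇒  ω_arm = 13/17
sun–planet mesh: 16·(0−13/17) = −18·(ω_p−ω_arm)  ⇒  ω_p−ω_arm = 104/153
ω_p = 13/17 + 104/153 = 13/9
exact speed ratio = 13/9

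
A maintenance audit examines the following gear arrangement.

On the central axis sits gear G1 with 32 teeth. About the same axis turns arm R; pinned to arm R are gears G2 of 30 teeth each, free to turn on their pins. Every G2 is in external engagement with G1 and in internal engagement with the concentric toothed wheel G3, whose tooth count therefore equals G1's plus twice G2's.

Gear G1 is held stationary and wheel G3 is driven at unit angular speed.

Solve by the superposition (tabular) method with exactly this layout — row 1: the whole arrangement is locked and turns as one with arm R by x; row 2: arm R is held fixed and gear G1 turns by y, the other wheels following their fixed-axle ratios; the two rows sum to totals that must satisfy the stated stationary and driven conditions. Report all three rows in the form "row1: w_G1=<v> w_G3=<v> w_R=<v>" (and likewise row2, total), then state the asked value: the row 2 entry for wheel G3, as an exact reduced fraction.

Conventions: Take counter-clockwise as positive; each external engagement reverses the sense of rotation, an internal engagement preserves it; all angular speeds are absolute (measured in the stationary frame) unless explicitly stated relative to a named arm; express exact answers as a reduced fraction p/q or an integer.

row1: w_G1=23/31 w_G3=23/31 w_R=23/31
row2: w_G1=-23/31 w_G3=8/31 w_R=0
total: w_G1=0 w_G3=1 w_R=23/31
asked value: 8/31

planetary set (32T centre, 30T on arm, 92T internal) — Willis relation
superposition row 1 [locked train]: every member turns x
superposition row 2 [arm held]: sun y, ring −(32/92)·y, arm 0
boundary: total ω_sun = x + y = 0 and total ω_ring = x − (32/92)·y = 1  ⇒  y = -23/31, x = 23/31
row 2 ring = −(32/92)·(-23/31) = 8/31
totals (row 1 + row 2): sun 23/31 + (-23/31) = 0, ring 23/31 + 8/31 = 1, arm 23/31 + 0 = 23/31
asked cell (row2, ring) = 8/31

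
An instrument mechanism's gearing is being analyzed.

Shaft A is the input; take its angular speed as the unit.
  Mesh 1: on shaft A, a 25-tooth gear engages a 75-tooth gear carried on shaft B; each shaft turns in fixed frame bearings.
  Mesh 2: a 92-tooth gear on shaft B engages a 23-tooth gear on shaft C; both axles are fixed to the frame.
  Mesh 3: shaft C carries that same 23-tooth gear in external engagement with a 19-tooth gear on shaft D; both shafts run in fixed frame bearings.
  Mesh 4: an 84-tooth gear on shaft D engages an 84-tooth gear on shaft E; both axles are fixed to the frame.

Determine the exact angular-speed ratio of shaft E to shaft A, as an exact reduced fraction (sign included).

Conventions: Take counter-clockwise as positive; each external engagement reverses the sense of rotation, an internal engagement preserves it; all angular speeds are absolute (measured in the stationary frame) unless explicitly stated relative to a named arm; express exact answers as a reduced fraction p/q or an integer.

92/57

class = fixed-axis compound train [4 meshes; 4 ratios multiply, 4 sense flips]
mesh 1 [25T→75T]: running ratio 1/3, sense −
mesh 2 [92T→23T]: running ratio 4/3, sense +
mesh 3 [23T→19T]: running ratio 92/57, sense −
mesh 4 [84T→84T]: running ratio 92/57, sense +
ω_out/ω_in = 92/57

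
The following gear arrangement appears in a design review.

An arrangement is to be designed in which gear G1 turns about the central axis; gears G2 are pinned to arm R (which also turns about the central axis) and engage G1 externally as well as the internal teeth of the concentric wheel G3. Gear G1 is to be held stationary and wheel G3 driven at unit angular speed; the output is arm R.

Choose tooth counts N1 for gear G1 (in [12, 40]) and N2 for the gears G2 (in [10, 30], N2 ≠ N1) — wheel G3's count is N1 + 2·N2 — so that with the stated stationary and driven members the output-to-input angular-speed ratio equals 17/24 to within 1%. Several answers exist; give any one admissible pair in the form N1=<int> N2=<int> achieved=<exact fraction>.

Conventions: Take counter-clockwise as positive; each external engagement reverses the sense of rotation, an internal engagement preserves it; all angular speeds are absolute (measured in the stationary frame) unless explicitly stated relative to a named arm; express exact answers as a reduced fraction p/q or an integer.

topology: planetary set — design target 17/24, arm = carrier (Willis)
Willis with ω_sun = 0: ω_arm/ω_ring = N3/(N1+N3); set equal to 17/24  ⇒  N3/N1 = (17/24)/(1 − 17/24) = 17/7
N3 = N1 + 2·N2  ⇒  N2/N1 = (N3/N1 − 1)/2 = (17/7 − 1)/2 = 5/7
smallest multiple with N1 ≥ 12 and N2 ≥ 10: k = 2  ⇒  N1 = 2·7 = 14, N2 = 2·5 = 10 (N1 ≤ 40, N2 ≤ 30, N2 ≠ N1 ✓), N3 = 14 + 2·10 = 34
check: N3/(N1+N3) with N1 = 14, N3 = 34 gives 17/24; |achieved − target| = 0 ≤ 17/2400 ✓

N1=14 N2=10 achieved=17/24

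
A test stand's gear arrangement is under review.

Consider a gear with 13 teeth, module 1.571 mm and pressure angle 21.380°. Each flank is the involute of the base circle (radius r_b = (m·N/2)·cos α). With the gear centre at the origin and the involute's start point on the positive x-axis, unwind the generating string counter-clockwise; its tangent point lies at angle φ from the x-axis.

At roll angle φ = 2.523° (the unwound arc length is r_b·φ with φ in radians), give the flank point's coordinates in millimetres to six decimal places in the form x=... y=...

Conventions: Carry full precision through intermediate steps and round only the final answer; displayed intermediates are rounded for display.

class = single-mesh tooth geometry [base-circle involute, m = 1.571, 13T]
pitch radius r_p = m·N/2 = 1.571·13/2 = 10.211500
base radius r_b = r_p·cos α = 10.211500·cos 21.380° = 9.508776
roll angle φ = 2.523° = 0.04403466 rad
x = r_b·(cos φ + φ·sin φ) = 9.517991
y = r_b·(sin φ − φ·cos φ) = 0.000271

x=9.517991 y=0.000271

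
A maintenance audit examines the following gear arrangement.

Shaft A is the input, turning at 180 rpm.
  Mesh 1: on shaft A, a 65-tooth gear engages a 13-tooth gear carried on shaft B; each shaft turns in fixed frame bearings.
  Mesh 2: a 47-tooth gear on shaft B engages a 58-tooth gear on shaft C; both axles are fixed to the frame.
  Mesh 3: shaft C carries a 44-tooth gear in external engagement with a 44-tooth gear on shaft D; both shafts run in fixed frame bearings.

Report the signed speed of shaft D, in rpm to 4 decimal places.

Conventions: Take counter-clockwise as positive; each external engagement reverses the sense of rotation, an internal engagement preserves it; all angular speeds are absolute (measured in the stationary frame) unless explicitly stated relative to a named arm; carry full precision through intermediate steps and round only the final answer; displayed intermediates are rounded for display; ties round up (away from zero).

-729.3103 rpm

class = fixed-axis compound train [3 meshes; 3 ratios multiply, 3 sense flips]
mesh 1 [65T→13T]: ω = 180.0000×65/13 = 900.0000 rpm, sense flips to −
mesh 2 [47T→58T]: ω = 900.0000×47/58 = 729.3103 rpm, sense flips to +
mesh 3 [44T→44T]: ω = 729.3103×44/44 = 729.3103 rpm, sense flips to −
signed output speed = -729.3103 rpm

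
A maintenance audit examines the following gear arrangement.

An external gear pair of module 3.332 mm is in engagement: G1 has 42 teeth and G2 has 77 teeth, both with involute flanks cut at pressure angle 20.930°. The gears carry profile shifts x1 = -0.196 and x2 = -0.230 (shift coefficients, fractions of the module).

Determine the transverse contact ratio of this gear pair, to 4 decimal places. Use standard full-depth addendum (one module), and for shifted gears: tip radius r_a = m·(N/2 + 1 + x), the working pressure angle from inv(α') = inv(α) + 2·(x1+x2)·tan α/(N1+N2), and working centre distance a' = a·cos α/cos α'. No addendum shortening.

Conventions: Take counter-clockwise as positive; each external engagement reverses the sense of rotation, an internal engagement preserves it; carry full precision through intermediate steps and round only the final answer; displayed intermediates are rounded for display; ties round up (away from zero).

recognized (one external pair, fixed centres): single-mesh tooth geometry, m = 3.332, N1 = 42, N2 = 77
base radii: r_b1 = 65.355077, r_b2 = 119.817640
tip radii: r_a1 = 72.650928, r_a2 = 130.847640
inv(α') = inv(20.930°) + 2·(-0.196-0.230)·tan α/(42+77) = 0.01442722  ⇒  α' = 19.79127°
a' = a·cos α / cos α' = 198.2540·cos 20.930°/cos 19.79127° = 196.797051
action lengths: √(r_a1²−r_b1²) = 31.731235, √(r_a2²−r_b2²) = 52.581726
base pitch p_b = π·m·cos α = 9.777097
CR = (31.731235 + 52.581726 − 196.797051·sin 19.79127°)/9.777097 = 1.808160
contact ratio ≈ 1.8082

1.8082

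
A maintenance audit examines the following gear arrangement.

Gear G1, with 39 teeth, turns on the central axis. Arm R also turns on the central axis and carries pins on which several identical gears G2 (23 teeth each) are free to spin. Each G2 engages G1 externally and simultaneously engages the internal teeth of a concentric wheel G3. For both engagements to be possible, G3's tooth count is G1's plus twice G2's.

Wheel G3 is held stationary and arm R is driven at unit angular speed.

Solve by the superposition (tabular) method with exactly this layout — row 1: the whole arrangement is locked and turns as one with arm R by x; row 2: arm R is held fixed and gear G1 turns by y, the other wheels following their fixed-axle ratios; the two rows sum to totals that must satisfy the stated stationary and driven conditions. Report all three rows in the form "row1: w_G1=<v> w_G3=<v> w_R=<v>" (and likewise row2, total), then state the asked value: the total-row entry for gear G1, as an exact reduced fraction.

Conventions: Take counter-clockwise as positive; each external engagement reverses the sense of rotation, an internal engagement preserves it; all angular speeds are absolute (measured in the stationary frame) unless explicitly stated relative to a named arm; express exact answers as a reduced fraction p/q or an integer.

row1: w_G1=1 w_G3=1 w_R=1
row2: w_G1=85/39 w_G3=-1 w_R=0
total: w_G1=124/39 w_G3=0 w_R=1
asked value: 124/39

planetary set (39T centre, 23T on arm, 85T internal) — Willis relation
row 1 (train locked, turned with arm): all members turn x
row 2 — arm fixed, fixed-axis ratios: sun y, ring −(39/85)·y, arm 0
boundary: total ω_ring = x − (39/85)·y = 0 and total ω_arm = x = 1  ⇒  y = 85/39, x = 1
row 2 ring = −(39/85)·85/39 = -1
totals (row 1 + row 2): sun 1 + 85/39 = 124/39, ring 1 + (-1) = 0, arm 1 + 0 = 1
asked cell (total, sun) = 124/39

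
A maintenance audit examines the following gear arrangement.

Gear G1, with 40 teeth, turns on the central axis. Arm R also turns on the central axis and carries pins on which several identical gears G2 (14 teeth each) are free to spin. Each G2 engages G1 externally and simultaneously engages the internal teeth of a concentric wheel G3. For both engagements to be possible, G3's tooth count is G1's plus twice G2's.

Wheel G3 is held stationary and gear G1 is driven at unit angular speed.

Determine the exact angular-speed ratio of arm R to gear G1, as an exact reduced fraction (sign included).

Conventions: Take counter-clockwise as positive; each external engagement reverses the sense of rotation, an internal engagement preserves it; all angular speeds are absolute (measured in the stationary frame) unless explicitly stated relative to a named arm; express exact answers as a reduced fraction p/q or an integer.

10/27

recognized (axles ride arm R): planetary set, 40/14/68 teeth
ring teeth: 40 + 2·14 = 68
40(ω_sun−ω_arm) = −68(ω_ring−ω_arm),  ω_ring = 0, ω_sun = 1
40(1−ω_arm) = −68(0−ω_arm)  ⇒  108·ω_arm = 40  ⇒  ω_arm = 10/27
ω_out/ω_in = 10/27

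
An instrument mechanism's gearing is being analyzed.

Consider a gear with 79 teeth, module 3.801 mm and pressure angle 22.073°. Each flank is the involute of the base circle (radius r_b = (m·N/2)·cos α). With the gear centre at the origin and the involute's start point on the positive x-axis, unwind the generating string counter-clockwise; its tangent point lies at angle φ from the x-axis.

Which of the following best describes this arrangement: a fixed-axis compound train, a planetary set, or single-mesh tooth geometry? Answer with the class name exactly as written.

single-mesh tooth geometry

recognized (one wheel, involute flank): single-mesh tooth geometry, m = 3.801, N = 79
classification: single-mesh tooth geometry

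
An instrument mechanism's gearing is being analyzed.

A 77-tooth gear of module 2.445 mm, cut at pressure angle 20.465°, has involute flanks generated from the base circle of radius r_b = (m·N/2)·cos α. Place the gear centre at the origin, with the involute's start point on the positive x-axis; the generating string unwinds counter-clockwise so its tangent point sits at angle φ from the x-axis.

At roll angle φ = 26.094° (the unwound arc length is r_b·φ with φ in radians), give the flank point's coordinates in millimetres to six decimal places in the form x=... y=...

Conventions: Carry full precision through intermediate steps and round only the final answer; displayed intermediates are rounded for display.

recognized (one wheel, involute flank): single-mesh tooth geometry, m = 2.445, N = 77
pitch radius r_p = m·N/2 = 2.445·77/2 = 94.132500
base radius r_b = r_p·cos α = 94.132500·cos 20.465° = 88.191416
roll angle φ = 26.094° = 0.45542622 rad
x = r_b·(cos φ + φ·sin φ) = 96.868626
y = r_b·(sin φ − φ·cos φ) = 2.719722

x=96.868626 y=2.719722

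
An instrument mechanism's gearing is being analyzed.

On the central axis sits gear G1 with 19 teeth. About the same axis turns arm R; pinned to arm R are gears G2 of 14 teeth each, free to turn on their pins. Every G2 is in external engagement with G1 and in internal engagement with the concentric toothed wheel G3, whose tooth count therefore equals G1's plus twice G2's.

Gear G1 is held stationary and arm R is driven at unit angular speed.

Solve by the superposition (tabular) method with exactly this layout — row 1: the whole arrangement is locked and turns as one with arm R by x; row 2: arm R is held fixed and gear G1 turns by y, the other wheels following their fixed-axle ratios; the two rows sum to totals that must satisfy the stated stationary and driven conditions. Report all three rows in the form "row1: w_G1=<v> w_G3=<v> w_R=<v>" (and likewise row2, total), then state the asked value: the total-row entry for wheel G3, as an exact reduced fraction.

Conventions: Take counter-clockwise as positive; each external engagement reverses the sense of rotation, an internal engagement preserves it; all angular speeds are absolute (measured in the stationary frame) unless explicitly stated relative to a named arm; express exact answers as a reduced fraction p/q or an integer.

row1: w_G1=1 w_G3=1 w_R=1
row2: w_G1=-1 w_G3=19/47 w_R=0
total: w_G1=0 w_G3=66/47 w_R=1
asked value: 66/47

recognized (axles ride arm R): planetary set, 19/14/47 teeth
superposition row 1 [locked train]: every member turns x
row 2 — arm fixed, fixed-axis ratios: sun y, ring −(19/47)·y, arm 0
boundary: total ω_sun = x + y = 0 and total ω_arm = x = 1  ⇒  y = -1, x = 1
row 2 ring = −(19/47)·(-1) = 19/47
totals (row 1 + row 2): sun 1 + (-1) = 0, ring 1 + 19/47 = 66/47, arm 1 + 0 = 1
asked cell (total, ring) = 66/47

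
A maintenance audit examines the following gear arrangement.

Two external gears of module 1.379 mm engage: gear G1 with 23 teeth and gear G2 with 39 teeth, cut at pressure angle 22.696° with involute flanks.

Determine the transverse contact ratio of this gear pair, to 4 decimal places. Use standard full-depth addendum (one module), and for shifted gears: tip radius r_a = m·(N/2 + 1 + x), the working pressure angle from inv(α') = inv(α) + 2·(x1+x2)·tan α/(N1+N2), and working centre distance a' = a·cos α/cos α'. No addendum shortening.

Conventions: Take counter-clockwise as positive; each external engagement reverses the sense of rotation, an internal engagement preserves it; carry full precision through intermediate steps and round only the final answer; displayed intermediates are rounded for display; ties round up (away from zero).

recognized (one external pair, fixed centres): single-mesh tooth geometry, m = 1.379, N1 = 23, N2 = 39
base radii: r_b1 = 14.630498, r_b2 = 24.808235
tip radii: r_a1 = 17.237500, r_a2 = 28.269500
no profile shift: α' = α, a' = a
action lengths: √(r_a1²−r_b1²) = 9.114820, √(r_a2²−r_b2²) = 13.554192
base pitch p_b = π·m·cos α = 3.996788
CR = (9.114820 + 13.554192 − 42.749000·sin 22.69600°)/3.996788 = 1.544907
contact ratio ≈ 1.5449

1.5449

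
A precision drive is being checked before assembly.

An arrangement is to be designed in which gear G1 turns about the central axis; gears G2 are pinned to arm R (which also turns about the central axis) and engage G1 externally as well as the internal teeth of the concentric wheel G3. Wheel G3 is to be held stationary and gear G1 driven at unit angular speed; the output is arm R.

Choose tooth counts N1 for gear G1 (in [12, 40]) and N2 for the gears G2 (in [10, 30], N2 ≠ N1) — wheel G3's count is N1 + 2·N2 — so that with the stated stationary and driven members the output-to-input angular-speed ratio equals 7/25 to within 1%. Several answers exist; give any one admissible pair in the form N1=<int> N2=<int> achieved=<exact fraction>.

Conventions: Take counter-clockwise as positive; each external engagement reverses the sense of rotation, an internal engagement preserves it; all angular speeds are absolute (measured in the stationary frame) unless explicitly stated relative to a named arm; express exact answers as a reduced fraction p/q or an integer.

N1=14 N2=11 achieved=7/25

planetary set to be sized for 7/25 (Willis relation)
Willis with ω_ring = 0: ω_arm/ω_sun = N1/(N1+N3); set equal to 7/25  ⇒  N3/N1 = 1/(7/25) − 1 = 18/7
N3 = N1 + 2·N2  ⇒  N2/N1 = (N3/N1 − 1)/2 = (18/7 − 1)/2 = 11/14
smallest multiple with N1 ≥ 12 and N2 ≥ 10: k = 1  ⇒  N1 = 1·14 = 14, N2 = 1·11 = 11 (N1 ≤ 40, N2 ≤ 30, N2 ≠ N1 ✓), N3 = 14 + 2·11 = 36
check: N1/(N1+N3) with N1 = 14, N3 = 36 gives 7/25; |achieved − target| = 0 ≤ 7/2500 ✓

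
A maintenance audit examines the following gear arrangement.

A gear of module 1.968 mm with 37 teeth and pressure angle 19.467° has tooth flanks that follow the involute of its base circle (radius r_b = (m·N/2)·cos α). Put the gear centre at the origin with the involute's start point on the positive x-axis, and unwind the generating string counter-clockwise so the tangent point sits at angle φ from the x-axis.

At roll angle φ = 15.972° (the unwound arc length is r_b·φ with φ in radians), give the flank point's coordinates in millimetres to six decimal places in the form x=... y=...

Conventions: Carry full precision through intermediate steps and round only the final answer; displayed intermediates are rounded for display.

class = single-mesh tooth geometry [base-circle involute, m = 1.968, 37T]
pitch radius r_p = m·N/2 = 1.968·37/2 = 36.408000
base radius r_b = r_p·cos α = 36.408000·cos 19.467° = 34.326685
roll angle φ = 15.972° = 0.27876399 rad
x = r_b·(cos φ + φ·sin φ) = 35.634638
y = r_b·(sin φ − φ·cos φ) = 0.245947

x=35.634638 y=0.245947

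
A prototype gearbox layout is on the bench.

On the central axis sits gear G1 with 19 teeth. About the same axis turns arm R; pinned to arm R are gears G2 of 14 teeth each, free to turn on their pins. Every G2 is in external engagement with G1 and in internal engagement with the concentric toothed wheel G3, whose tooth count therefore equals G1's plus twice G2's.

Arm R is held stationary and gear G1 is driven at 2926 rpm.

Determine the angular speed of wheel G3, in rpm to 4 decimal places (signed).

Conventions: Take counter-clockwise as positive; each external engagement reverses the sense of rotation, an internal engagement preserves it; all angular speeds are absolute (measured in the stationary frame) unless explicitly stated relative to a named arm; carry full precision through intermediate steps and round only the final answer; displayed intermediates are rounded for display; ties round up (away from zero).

recognized (axles ride arm R): planetary set, 19/14/47 teeth
normalise by the input: solve with ω_sun = 1, then scale by 2926 rpm
ring teeth: 19 + 2·14 = 47
19(ω_sun−ω_arm) = −47(ω_ring−ω_arm),  ω_arm = 0, ω_sun = 1
ω_ring = 0 − (19/47)(1−0) = -19/47
scale: ω_ring = -19/47 × 2926 rpm = -1182.8511 rpm

-1182.8511 rpm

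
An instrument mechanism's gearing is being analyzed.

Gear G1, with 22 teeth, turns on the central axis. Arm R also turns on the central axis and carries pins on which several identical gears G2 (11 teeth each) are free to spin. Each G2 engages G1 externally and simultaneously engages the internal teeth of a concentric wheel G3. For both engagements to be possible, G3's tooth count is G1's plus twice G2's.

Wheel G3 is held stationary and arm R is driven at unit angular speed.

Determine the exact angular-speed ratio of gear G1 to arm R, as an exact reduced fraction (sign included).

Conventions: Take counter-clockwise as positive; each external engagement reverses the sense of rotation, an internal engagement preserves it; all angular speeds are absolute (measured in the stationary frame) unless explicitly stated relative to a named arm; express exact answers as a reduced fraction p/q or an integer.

3

recognized (axles ride arm R): planetary set, 22/11/44 teeth
ring teeth: 22 + 2·11 = 44
22(ω_sun−ω_arm) = −44(ω_ring−ω_arm),  ω_ring = 0, ω_arm = 1
ω_sun = 1 − (44/22)(0−1) = 3
ω_out/ω_in = 3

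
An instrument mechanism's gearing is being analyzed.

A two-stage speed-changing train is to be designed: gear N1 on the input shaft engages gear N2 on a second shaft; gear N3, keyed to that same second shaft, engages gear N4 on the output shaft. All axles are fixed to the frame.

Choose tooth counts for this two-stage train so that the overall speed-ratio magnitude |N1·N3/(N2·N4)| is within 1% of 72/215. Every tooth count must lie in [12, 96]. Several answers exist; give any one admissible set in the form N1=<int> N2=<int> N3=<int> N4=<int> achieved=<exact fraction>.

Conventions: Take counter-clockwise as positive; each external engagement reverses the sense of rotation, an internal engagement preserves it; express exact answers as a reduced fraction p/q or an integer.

topology: fixed-axis compound train — 2 stages, target 72/215
target = 72/215 in lowest terms: an exact hit needs N1·N3 = k·72 and N2·N4 = k·215 for one integer k, every count in [12, 96]; additionally prefer no 1:1 stage (N1 ≠ N2, N3 ≠ N4)
k = 1…2: no 1:1-free in-range split of k·72 and k·215 into factor pairs; take k = 3
k = 3: N1·N3 = 216 = 12·18, N2·N4 = 645 = 15·43
achieved = 12·18/(15·43) = 72/215; |achieved − target| = 0 ≤ 18/5375 ✓

N1=12 N2=15 N3=18 N4=43 achieved=72/215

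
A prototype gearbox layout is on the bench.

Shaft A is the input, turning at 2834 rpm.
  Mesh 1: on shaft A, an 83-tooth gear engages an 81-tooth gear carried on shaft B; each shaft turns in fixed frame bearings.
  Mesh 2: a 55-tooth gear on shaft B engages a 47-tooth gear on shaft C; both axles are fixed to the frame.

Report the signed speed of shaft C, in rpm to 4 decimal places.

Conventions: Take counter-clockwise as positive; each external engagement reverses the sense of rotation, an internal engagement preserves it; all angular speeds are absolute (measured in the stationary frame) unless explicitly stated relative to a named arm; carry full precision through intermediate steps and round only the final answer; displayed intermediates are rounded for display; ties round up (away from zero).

+3398.2690 rpm

class = fixed-axis compound train [2 meshes; 2 ratios multiply, 2 sense flips]
mesh 1 [83T→81T]: ω = 2834.0000×83/81 = 2903.9753 rpm, sense flips to −
mesh 2 [55T→47T]: ω = 2903.9753×55/47 = 3398.2690 rpm, sense flips to +
signed output speed = +3398.2690 rpm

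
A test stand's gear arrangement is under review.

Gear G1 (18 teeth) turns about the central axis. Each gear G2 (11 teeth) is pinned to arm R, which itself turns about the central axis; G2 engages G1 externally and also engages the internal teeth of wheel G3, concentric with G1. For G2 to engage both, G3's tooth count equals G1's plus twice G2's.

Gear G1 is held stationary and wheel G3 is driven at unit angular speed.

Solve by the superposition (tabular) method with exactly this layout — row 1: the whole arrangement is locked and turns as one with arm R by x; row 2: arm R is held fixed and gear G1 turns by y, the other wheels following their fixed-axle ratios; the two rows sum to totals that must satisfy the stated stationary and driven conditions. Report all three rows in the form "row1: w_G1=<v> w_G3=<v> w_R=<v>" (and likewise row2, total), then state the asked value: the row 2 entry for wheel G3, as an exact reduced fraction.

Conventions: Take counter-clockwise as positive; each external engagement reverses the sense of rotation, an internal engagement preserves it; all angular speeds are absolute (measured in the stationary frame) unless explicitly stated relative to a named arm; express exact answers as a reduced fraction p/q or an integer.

planetary set (18T centre, 11T on arm, 40T internal) — Willis relation
row 1: whole set turns with the arm by x
row 2 — arm fixed, fixed-axis ratios: sun y, ring −(18/40)·y, arm 0
boundary: total ω_sun = x + y = 0 and total ω_ring = x − (18/40)·y = 1  ⇒  y = -20/29, x = 20/29
row 2 ring = −(18/40)·(-20/29) = 9/29
totals (row 1 + row 2): sun 20/29 + (-20/29) = 0, ring 20/29 + 9/29 = 1, arm 20/29 + 0 = 20/29
asked cell (row2, ring) = 9/29

row1: w_G1=20/29 w_G3=20/29 w_R=20/29
row2: w_G1=-20/29 w_G3=9/29 w_R=0
total: w_G1=0 w_G3=1 w_R=20/29
asked value: 9/29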